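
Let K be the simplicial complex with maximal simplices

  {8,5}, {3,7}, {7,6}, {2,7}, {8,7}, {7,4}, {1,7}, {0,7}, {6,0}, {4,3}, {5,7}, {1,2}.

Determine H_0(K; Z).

K has 9 vertices, 12 edges.
rank ∂_0 = 0, rank ∂_1 = 8 ⇒ b_0 = 9 − 0 − 8 = 1; all invariant factors of ∂_1 are 1 so no torsion. So H_0 ≅ Z.

H_0 ≅ Z.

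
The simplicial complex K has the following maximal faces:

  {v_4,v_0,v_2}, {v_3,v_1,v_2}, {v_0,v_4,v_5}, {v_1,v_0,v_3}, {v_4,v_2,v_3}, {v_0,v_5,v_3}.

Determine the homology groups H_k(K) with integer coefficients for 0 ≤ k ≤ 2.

H_0 ≅ Z,  H_1 ≅ Z,  H_2 = 0.

Take the total order v_0 < v_1 < v_2 < v_3 < v_4 < v_5 on the vertex set. Then K (dimension 2) consists of the simplices:

  0-simplices (6): [v_0], [v_1], [v_2], [v_3], [v_4], [v_5]
  1-simplices (12): [v_0,v_1], [v_0,v_2], [v_0,v_3], [v_0,v_4], [v_0,v_5], [v_1,v_2], [v_1,v_3], [v_2,v_3], [v_2,v_4], [v_3,v_4], [v_3,v_5], [v_4,v_5]
  2-simplices (6): [v_0,v_1,v_3], [v_0,v_2,v_4], [v_0,v_3,v_5], [v_0,v_4,v_5], [v_1,v_2,v_3], [v_2,v_3,v_4]

so the chain groups are C_0 ≅ Z^6, C_1 ≅ Z^12, C_2 ≅ Z^6.

Boundary ∂_1: C_1 → C_0 is given by ∂[p,q] = [q] − [p].
This gives a 6×12 integer matrix of rank 5; reducing to Smith normal form yields diagonal entries (1,1,1,1,1).

The boundary map ∂_2: C_2 → C_1 acts by ∂[p,q,r] = [q,r] − [p,r] + [p,q]. For instance
  ∂[v_2,v_3,v_4] = [v_3,v_4] − [v_2,v_4] + [v_2,v_3],
  ∂[v_0,v_1,v_3] = [v_1,v_3] − [v_0,v_3] + [v_0,v_1].
This gives a 12×6 integer matrix of rank 6; reducing to Smith normal form yields diagonal entries (1,1,1,1,1,1).

Reading off H_k = ker ∂_k / im ∂_{k+1}:

  H_0: rank C_0 − rank ∂_1 = 6 − 5 = 1, and the invariant factors of ∂_1 are all 1, so H_0 = Z.
  H_1: rank ker ∂_1 − rank ∂_2 = (12 − 5) − 6 = 1, and the invariant factors of ∂_2 are all 1, so H_1 = Z.
  H_2: rank ker ∂_2 − rank ∂_3 = (6 − 6) − 0 = 0, and there is no ∂_3, so H_2 = 0.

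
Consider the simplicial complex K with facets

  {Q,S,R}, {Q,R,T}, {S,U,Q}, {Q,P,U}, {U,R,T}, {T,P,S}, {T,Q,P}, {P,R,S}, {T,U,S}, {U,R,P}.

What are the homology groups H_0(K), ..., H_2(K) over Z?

H_0 = Z,  H_1 = Z/2Z,  H_2 = 0.

We work with the vertex ordering P < Q < R < S < T < U. The simplices of K, each written with vertices in increasing order, are:

  0-simplices (6): P, Q, R, S, T, U
  1-simplices (15): PQ, PR, PS, PT, PU, QR, QS, QT, QU, RS, RT, RU, ST, SU, TU
  2-simplices (10): PQT, PQU, PRS, PRU, PST, QRS, QRT, QSU, RTU, STU

giving chain groups C_0 ≅ Z^6, C_1 ≅ Z^15, C_2 ≅ Z^10.

The boundary map ∂_1: C_1 → C_0 maps an edge to its endpoints' difference, ∂[p,q] = q − p. For instance
  ∂PS = S − P.
The 6×15 boundary matrix has rank 5 and Smith normal form diag(1,1,1,1,1).

The boundary map ∂_2: C_2 → C_1 acts by ∂[p,q,r] = [q,r] − [p,r] + [p,q]. For instance
  ∂QRT = RT − QT + QR,
  ∂PQU = QU − PU + PQ.
The 15×10 boundary matrix has rank 10 and Smith normal form diag(1,1,1,1,1,1,1,1,1,2).

From H_k ≅ ker(∂_k) / im(∂_{k+1}) we obtain:

  H_0: rank C_0 − rank ∂_1 = 6 − 5 = 1, and the invariant factors of ∂_1 are all 1, so H_0 = Z.
  H_1: rank ker ∂_1 − rank ∂_2 = (15 − 5) − 10 = 0, and ∂_2 has invariant factor 2 > 1, so H_1 = Z/2Z.
  H_2: rank ker ∂_2 − rank ∂_3 = (10 − 10) − 0 = 0, and there is no ∂_3, so H_2 = 0.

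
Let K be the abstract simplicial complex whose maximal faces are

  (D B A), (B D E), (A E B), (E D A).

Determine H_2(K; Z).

H_2 = Z.

Order the vertices as A < B < D < E. Listing each simplex with vertices in this order, K has dimension 2 with simplices:

  0-simplices (4): A, B, D, E
  1-simplices (6): AB, AD, AE, BD, BE, DE
  2-simplices (4): ABD, ABE, ADE, BDE

so the chain groups are C_0 ≅ Z^4, C_1 ≅ Z^6, C_2 ≅ Z^4.

Boundary ∂_1: C_1 → C_0 maps an edge to its endpoints' difference, ∂[p,q] = q − p.
The resulting 4×6 matrix has rank 3, and its Smith normal form has invariant factors (1,1,1).

Boundary ∂_2: C_2 → C_1 sends each 2-simplex [p,q,r] to [q,r] − [p,r] + [p,q]. For instance
  ∂ABD = BD − AD + AB,
  ∂ADE = DE − AE + AD.
The resulting 6×4 matrix has rank 3, and its Smith normal form has invariant factors (1,1,1).

Reading off H_k = ker ∂_k / im ∂_{k+1}:

  H_2: rank ker ∂_2 − rank ∂_3 = (4 − 3) − 0 = 1, and there is no ∂_3, so H_2 = Z.

(K is a triangulation of the 2-sphere S^2.)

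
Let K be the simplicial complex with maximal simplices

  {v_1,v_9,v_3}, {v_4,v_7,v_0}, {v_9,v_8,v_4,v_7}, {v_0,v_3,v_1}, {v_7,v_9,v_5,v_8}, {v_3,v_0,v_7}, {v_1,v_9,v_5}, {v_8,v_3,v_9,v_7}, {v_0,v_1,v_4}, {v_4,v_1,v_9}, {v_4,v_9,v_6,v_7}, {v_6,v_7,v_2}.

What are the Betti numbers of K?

b_0 = 1, b_1 = 0, b_2 = 1, b_3 = 0.

Fix the vertex order v_0 < v_1 < v_2 < v_3 < v_4 < v_5 < v_6 < v_7 < v_8 < v_9 and write every simplex with vertices in increasing order. Then dim K = 3 and the simplices of K are:

  0-simplices (10): [v_0], [v_1], [v_2], [v_3], [v_4], [v_5], [v_6], [v_7], [v_8], [v_9]
  1-simplices (25): (25 of them)
  2-simplices (21): (21 of them)
  3-simplices (4): [v_3,v_7,v_8,v_9], [v_4,v_6,v_7,v_9], [v_4,v_7,v_8,v_9], [v_5,v_7,v_8,v_9]

so the chain groups are C_0 ≅ Z^10, C_1 ≅ Z^25, C_2 ≅ Z^21, C_3 ≅ Z^4.

Boundary ∂_1: C_1 → C_0 maps an edge to its endpoints' difference, ∂[p,q] = q − p. For instance
  ∂[v_0,v_1] = [v_1] − [v_0].
The 10×25 boundary matrix has rank 9 and Smith normal form diag(1,1,1,1,1,1,1,1,1).

Boundary ∂_2: C_2 → C_1 acts by ∂[p,q,r] = [q,r] − [p,r] + [p,q]. For instance
  ∂[v_5,v_8,v_9] = [v_8,v_9] − [v_5,v_9] + [v_5,v_8],
  ∂[v_3,v_7,v_8] = [v_7,v_8] − [v_3,v_8] + [v_3,v_7].
As a 25×21 matrix over Z this has rank 16, with invariant factors (1,1,1,1,1,1,1,1,1,1,1,1,1,1,1,1).

The boundary map ∂_3: C_3 → C_2 sends each 3-simplex σ to the alternating sum Σ_i (−1)^i (σ with its i-th vertex removed). For instance
  ∂[v_5,v_7,v_8,v_9] = [v_7,v_8,v_9] − [v_5,v_8,v_9] + [v_5,v_7,v_9] − [v_5,v_7,v_8],
  ∂[v_4,v_6,v_7,v_9] = [v_6,v_7,v_9] − [v_4,v_7,v_9] + [v_4,v_6,v_9] − [v_4,v_6,v_7].
The 21×4 boundary matrix has rank 4 and Smith normal form diag(1,1,1,1).

From H_k ≅ ker(∂_k) / im(∂_{k+1}) we obtain:

  H_0: rank C_0 − rank ∂_1 = 10 − 9 = 1, and the invariant factors of ∂_1 are all 1, so H_0 ≅ Z.
  H_1: rank ker ∂_1 − rank ∂_2 = (25 − 9) − 16 = 0, and the invariant factors of ∂_2 are all 1, so H_1 ≅ 0.
  H_2: rank ker ∂_2 − rank ∂_3 = (21 − 16) − 4 = 1, and the invariant factors of ∂_3 are all 1, so H_2 ≅ Z.
  H_3: rank ker ∂_3 − rank ∂_4 = (4 − 4) − 0 = 0, and there is no ∂_4, so H_3 ≅ 0.

Hence the Betti numbers are b_0 = 1, b_1 = 0, b_2 = 1, b_3 = 0.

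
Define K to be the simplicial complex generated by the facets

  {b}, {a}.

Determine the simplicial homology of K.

K has 2 vertices.
rank ∂_0 = 0, rank ∂_1 = 0 ⇒ b_0 = 2 − 0 − 0 = 2. So H_0 = Z^2.

H_0 ≅ Z^2.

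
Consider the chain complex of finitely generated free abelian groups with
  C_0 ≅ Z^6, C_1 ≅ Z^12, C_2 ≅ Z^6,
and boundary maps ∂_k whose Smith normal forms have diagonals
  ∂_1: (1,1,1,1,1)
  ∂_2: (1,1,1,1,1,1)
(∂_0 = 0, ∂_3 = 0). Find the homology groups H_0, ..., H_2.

H_0 ≅ Z,  H_1 ≅ Z,  H_2 = 0.

H_0: b_0 = 6 − 0 − 5 = 1; torsion from ∂_1 factors > 1: none. So H_0 ≅ Z.
H_1: b_1 = 12 − 5 − 6 = 1; torsion from ∂_2 factors > 1: none. So H_1 ≅ Z.
H_2: b_2 = 6 − 6 − 0 = 0; torsion from ∂_3 factors > 1: none. So H_2 ≅ 0.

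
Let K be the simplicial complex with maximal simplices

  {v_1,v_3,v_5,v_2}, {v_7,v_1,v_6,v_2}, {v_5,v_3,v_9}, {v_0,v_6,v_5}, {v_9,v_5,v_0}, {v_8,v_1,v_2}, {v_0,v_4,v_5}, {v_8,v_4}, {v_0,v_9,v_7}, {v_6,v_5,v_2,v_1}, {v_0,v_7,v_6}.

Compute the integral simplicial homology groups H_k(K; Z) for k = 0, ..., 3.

Take the total order v_0 < v_1 < v_2 < v_3 < v_4 < v_5 < v_6 < v_7 < v_8 < v_9 on the vertex set. Then K (dimension 3) consists of the simplices:

  0-simplices (10): [v_0], [v_1], [v_2], [v_3], [v_4], [v_5], [v_6], [v_7], [v_8], [v_9]
  1-simplices (24): (24 of them)
  2-simplices (17): (17 of them)
  3-simplices (3): [v_1,v_2,v_3,v_5], [v_1,v_2,v_5,v_6], [v_1,v_2,v_6,v_7]

Hence C_0 ≅ Z^10, C_1 ≅ Z^24, C_2 ≅ Z^17, C_3 ≅ Z^3.

The boundary map ∂_1: C_1 → C_0 is given by ∂[p,q] = [q] − [p].
The resulting 10×24 matrix has rank 9, and its Smith normal form has invariant factors (1,1,1,1,1,1,1,1,1).

The boundary map ∂_2: C_2 → C_1 maps a triangle to the signed sum of its edges. For instance
  ∂[v_2,v_5,v_6] = [v_5,v_6] − [v_2,v_6] + [v_2,v_5],
  ∂[v_0,v_7,v_9] = [v_7,v_9] − [v_0,v_9] + [v_0,v_7].
As a 24×17 matrix over Z this has rank 14, with invariant factors (1,1,1,1,1,1,1,1,1,1,1,1,1,1).

∂_3: C_3 → C_2 sends each 3-simplex σ to the alternating sum Σ_i (−1)^i (σ with its i-th vertex removed). For instance
  ∂[v_1,v_2,v_5,v_6] = [v_2,v_5,v_6] − [v_1,v_5,v_6] + [v_1,v_2,v_6] − [v_1,v_2,v_5],
  ∂[v_1,v_2,v_3,v_5] = [v_2,v_3,v_5] − [v_1,v_3,v_5] + [v_1,v_2,v_5] − [v_1,v_2,v_3].
The resulting 17×3 matrix has rank 3, and its Smith normal form has invariant factors (1,1,1).

Now H_k = ker ∂_k / im ∂_{k+1}, so:

  H_0: rank C_0 − rank ∂_1 = 10 − 9 = 1, and the invariant factors of ∂_1 are all 1, so H_0 ≅ Z.
  H_1: rank ker ∂_1 − rank ∂_2 = (24 − 9) − 14 = 1, and the invariant factors of ∂_2 are all 1, so H_1 ≅ Z.
  H_2: rank ker ∂_2 − rank ∂_3 = (17 − 14) − 3 = 0, and the invariant factors of ∂_3 are all 1, so H_2 ≅ 0.
  H_3: rank ker ∂_3 − rank ∂_4 = (3 − 3) − 0 = 0, and there is no ∂_4, so H_3 ≅ 0.

H_0 ≅ Z,  H_1 ≅ Z,  H_2 = 0,  H_3 = 0.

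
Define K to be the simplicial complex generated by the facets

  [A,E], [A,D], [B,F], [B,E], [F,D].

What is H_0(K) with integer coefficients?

H_0 = Z.

Order the vertices as A < B < D < E < F. Listing each simplex with vertices in this order, K has dimension 1 with simplices:

  0-simplices (5): A, B, D, E, F
  1-simplices (5): AD, AE, BE, BF, DF

giving chain groups C_0 ≅ Z^5, C_1 ≅ Z^5.

The boundary map ∂_1: C_1 → C_0 maps an edge to its endpoints' difference, ∂[p,q] = q − p.
This gives a 5×5 integer matrix of rank 4; reducing to Smith normal form yields diagonal entries (1,1,1,1).

Computing H_k = (kernel of ∂_k) / (image of ∂_{k+1}):

  H_0: rank C_0 − rank ∂_1 = 5 − 4 = 1, and the invariant factors of ∂_1 are all 1, so H_0 ≅ Z.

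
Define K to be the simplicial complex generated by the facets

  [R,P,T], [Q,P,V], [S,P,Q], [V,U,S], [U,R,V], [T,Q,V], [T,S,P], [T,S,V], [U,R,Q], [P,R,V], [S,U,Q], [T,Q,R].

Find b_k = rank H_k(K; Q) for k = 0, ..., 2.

b_0 = 1, b_1 = 0, b_2 = 0.

Fix the vertex order P < Q < R < S < T < U < V and write every simplex with vertices in increasing order. Then dim K = 2 and the simplices of K are:

  0-simplices (7): P, Q, R, S, T, U, V
  1-simplices (18): PQ, PR, PS, PT, PV, QR, QS, QT, QU, QV, RT, RU, RV, ST, SU, SV, TV, UV
  2-simplices (12): PQS, PQV, PRT, PRV, PST, QRT, QRU, QSU, QTV, RUV, STV, SUV

so the chain groups are C_0 ≅ Z^7, C_1 ≅ Z^18, C_2 ≅ Z^12.

Boundary ∂_1: C_1 → C_0 sends each edge [p,q] (with p < q) to q − p. For instance
  ∂SV = V − S.
As a 7×18 matrix over Z this has rank 6, with invariant factors (1,1,1,1,1,1).

∂_2: C_2 → C_1 sends each 2-simplex [p,q,r] to [q,r] − [p,r] + [p,q]. For instance
  ∂QTV = TV − QV + QT,
  ∂PST = ST − PT + PS.
This gives a 18×12 integer matrix of rank 12; reducing to Smith normal form yields diagonal entries (1,1,1,1,1,1,1,1,1,1,1,2).

Computing H_k = (kernel of ∂_k) / (image of ∂_{k+1}):

  H_0: rank C_0 − rank ∂_1 = 7 − 6 = 1, and the invariant factors of ∂_1 are all 1, so H_0 ≅ Z.
  H_1: rank ker ∂_1 − rank ∂_2 = (18 − 6) − 12 = 0, and ∂_2 has invariant factor 2 > 1, so H_1 ≅ Z/2.
  H_2: rank ker ∂_2 − rank ∂_3 = (12 − 12) − 0 = 0, and there is no ∂_3, so H_2 ≅ 0.

As a check, the Euler characteristic is 7 − 18 + 12 = 1, which agrees with 1 − 0 + 0 = 1.

Hence the Betti numbers are b_0 = 1, b_1 = 0, b_2 = 0.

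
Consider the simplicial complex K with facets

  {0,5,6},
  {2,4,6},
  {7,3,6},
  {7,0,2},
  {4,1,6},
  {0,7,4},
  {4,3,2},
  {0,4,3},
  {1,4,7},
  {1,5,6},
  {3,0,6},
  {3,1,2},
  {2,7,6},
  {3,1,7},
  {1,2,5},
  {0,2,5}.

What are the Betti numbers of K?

Take the total order 0 < 1 < 2 < 3 < 4 < 5 < 6 < 7 on the vertex set. Then K (dimension 2) consists of the simplices:

  0-simplices (8): [0], [1], [2], [3], [4], [5], [6], [7]
  1-simplices (24): (24 of them)
  2-simplices (16): [0,2,5], [0,2,7], [0,3,4], [0,3,6], [0,4,7], [0,5,6], [1,2,3], [1,2,5], [1,3,7], [1,4,6], [1,4,7], [1,5,6], [2,3,4], [2,4,6], [2,6,7], [3,6,7]

giving chain groups C_0 ≅ Z^8, C_1 ≅ Z^24, C_2 ≅ Z^16.

The boundary map ∂_1: C_1 → C_0 sends each edge [p,q] (with p < q) to q − p. For instance
  ∂[2,4] = [4] − [2].
The 8×24 boundary matrix has rank 7 and Smith normal form diag(1,1,1,1,1,1,1).

The boundary map ∂_2: C_2 → C_1 sends each 2-simplex [p,q,r] to [q,r] − [p,r] + [p,q]. For instance
  ∂[0,4,7] = [4,7] − [0,7] + [0,4],
  ∂[0,3,4] = [3,4] − [0,4] + [0,3].
The 24×16 boundary matrix has rank 15 and Smith normal form diag(1,1,1,1,1,1,1,1,1,1,1,1,1,1,1).

Reading off H_k = ker ∂_k / im ∂_{k+1}:

  H_0: rank C_0 − rank ∂_1 = 8 − 7 = 1, and the invariant factors of ∂_1 are all 1, so H_0 ≅ Z.
  H_1: rank ker ∂_1 − rank ∂_2 = (24 − 7) − 15 = 2, and the invariant factors of ∂_2 are all 1, so H_1 ≅ Z^2.
  H_2: rank ker ∂_2 − rank ∂_3 = (16 − 15) − 0 = 1, and there is no ∂_3, so H_2 ≅ Z.

As a check, the Euler characteristic is 8 − 24 + 16 = 0, which agrees with 1 − 2 + 1 = 0.
(K is a triangulation of the torus T^2.)

Hence the Betti numbers are b_0 = 1, b_1 = 2, b_2 = 1.

b_0 = 1, b_1 = 2, b_2 = 1.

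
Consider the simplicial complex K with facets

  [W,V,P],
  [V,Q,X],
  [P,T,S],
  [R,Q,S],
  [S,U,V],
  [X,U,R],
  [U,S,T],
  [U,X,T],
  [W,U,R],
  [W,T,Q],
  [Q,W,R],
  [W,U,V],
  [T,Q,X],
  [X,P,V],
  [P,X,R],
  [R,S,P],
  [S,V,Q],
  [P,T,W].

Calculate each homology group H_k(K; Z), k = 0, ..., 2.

K has 9 vertices, 27 edges, 18 triangles.
rank ∂_0 = 0, rank ∂_1 = 8 ⇒ b_0 = 9 − 0 − 8 = 1; all invariant factors of ∂_1 are 1 so no torsion. So H_0 ≅ Z.
rank ∂_1 = 8, rank ∂_2 = 17 ⇒ b_1 = 27 − 8 − 17 = 2; all invariant factors of ∂_2 are 1 so no torsion. So H_1 ≅ Z^2.
rank ∂_2 = 17, rank ∂_3 = 0 ⇒ b_2 = 18 − 17 − 0 = 1. So H_2 ≅ Z.

H_0 = Z,  H_1 = Z^2,  H_2 = Z.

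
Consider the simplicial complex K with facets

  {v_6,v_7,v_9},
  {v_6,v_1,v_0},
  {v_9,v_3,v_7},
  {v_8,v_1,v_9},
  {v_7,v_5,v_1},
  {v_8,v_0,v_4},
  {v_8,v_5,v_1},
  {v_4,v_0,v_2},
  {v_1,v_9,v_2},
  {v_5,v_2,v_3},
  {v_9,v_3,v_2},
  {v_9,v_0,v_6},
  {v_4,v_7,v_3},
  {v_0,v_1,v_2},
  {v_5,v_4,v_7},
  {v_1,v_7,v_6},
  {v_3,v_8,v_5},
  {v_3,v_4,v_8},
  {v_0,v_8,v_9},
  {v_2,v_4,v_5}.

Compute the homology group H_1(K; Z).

Order the vertices as v_0 < v_1 < v_2 < v_3 < v_4 < v_5 < v_6 < v_7 < v_8 < v_9. Listing each simplex with vertices in this order, K has dimension 2 with simplices:

  0-simplices (10): [v_0], [v_1], [v_2], [v_3], [v_4], [v_5], [v_6], [v_7], [v_8], [v_9]
  1-simplices (30): (30 of them)
  2-simplices (20): (20 of them)

so the chain groups are C_0 ≅ Z^10, C_1 ≅ Z^30, C_2 ≅ Z^20.

∂_1: C_1 → C_0 is given by ∂[p,q] = [q] − [p]. For instance
  ∂[v_1,v_6] = [v_6] − [v_1].
The resulting 10×30 matrix has rank 9, and its Smith normal form has invariant factors (1,1,1,1,1,1,1,1,1).

∂_2: C_2 → C_1 acts by ∂[p,q,r] = [q,r] − [p,r] + [p,q]. For instance
  ∂[v_3,v_4,v_8] = [v_4,v_8] − [v_3,v_8] + [v_3,v_4],
  ∂[v_2,v_3,v_5] = [v_3,v_5] − [v_2,v_5] + [v_2,v_3].
As a 30×20 matrix over Z this has rank 20, with invariant factors (1,1,1,1,1,1,1,1,1,1,1,1,1,1,1,1,1,1,1,2).

Reading off H_k = ker ∂_k / im ∂_{k+1}:

  H_1: rank ker ∂_1 − rank ∂_2 = (30 − 9) − 20 = 1, and ∂_2 has invariant factor 2 > 1, so H_1 ≅ Z ⊕ Z/2.

H_1 ≅ Z ⊕ Z/2.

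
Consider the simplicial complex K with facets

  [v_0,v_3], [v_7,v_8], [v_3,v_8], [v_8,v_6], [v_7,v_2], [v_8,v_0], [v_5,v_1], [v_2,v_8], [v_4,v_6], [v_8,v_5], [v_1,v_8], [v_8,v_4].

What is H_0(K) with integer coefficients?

Take the total order v_0 < v_1 < v_2 < v_3 < v_4 < v_5 < v_6 < v_7 < v_8 on the vertex set. Then K (dimension 1) consists of the simplices:

  0-simplices (9): [v_0], [v_1], [v_2], [v_3], [v_4], [v_5], [v_6], [v_7], [v_8]
  1-simplices (12): [v_0,v_3], [v_0,v_8], [v_1,v_5], [v_1,v_8], [v_2,v_7], [v_2,v_8], [v_3,v_8], [v_4,v_6], [v_4,v_8], [v_5,v_8], [v_6,v_8], [v_7,v_8]

so the chain groups are C_0 ≅ Z^9, C_1 ≅ Z^12.

∂_1: C_1 → C_0 sends each edge [p,q] (with p < q) to q − p.
The 9×12 boundary matrix has rank 8 and Smith normal form diag(1,1,1,1,1,1,1,1).

Now H_k = ker ∂_k / im ∂_{k+1}, so:

  H_0: rank C_0 − rank ∂_1 = 9 − 8 = 1, and the invariant factors of ∂_1 are all 1, so H_0 ≅ Z.

H_0 = Z.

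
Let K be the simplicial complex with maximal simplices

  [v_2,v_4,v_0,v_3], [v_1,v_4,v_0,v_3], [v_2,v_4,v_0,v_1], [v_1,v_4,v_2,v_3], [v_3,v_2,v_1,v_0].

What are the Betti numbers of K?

We work with the vertex ordering v_0 < v_1 < v_2 < v_3 < v_4. The simplices of K, each written with vertices in increasing order, are:

  0-simplices (5): [v_0], [v_1], [v_2], [v_3], [v_4]
  1-simplices (10): [v_0,v_1], [v_0,v_2], [v_0,v_3], [v_0,v_4], [v_1,v_2], [v_1,v_3], [v_1,v_4], [v_2,v_3], [v_2,v_4], [v_3,v_4]
  2-simplices (10): [v_0,v_1,v_2], [v_0,v_1,v_3], [v_0,v_1,v_4], [v_0,v_2,v_3], [v_0,v_2,v_4], [v_0,v_3,v_4], [v_1,v_2,v_3], [v_1,v_2,v_4], [v_1,v_3,v_4], [v_2,v_3,v_4]
  3-simplices (5): [v_0,v_1,v_2,v_3], [v_0,v_1,v_2,v_4], [v_0,v_1,v_3,v_4], [v_0,v_2,v_3,v_4], [v_1,v_2,v_3,v_4]

Hence C_0 ≅ Z^5, C_1 ≅ Z^10, C_2 ≅ Z^10, C_3 ≅ Z^5.

Boundary ∂_1: C_1 → C_0 sends each edge [p,q] (with p < q) to q − p.
The resulting 5×10 matrix has rank 4, and its Smith normal form has invariant factors (1,1,1,1).

∂_2: C_2 → C_1 acts by ∂[p,q,r] = [q,r] − [p,r] + [p,q]. For instance
  ∂[v_0,v_1,v_2] = [v_1,v_2] − [v_0,v_2] + [v_0,v_1],
  ∂[v_2,v_3,v_4] = [v_3,v_4] − [v_2,v_4] + [v_2,v_3].
As a 10×10 matrix over Z this has rank 6, with invariant factors (1,1,1,1,1,1).

Boundary ∂_3: C_3 → C_2 sends each 3-simplex σ to the alternating sum Σ_i (−1)^i (σ with its i-th vertex removed). For instance
  ∂[v_1,v_2,v_3,v_4] = [v_2,v_3,v_4] − [v_1,v_3,v_4] + [v_1,v_2,v_4] − [v_1,v_2,v_3],
  ∂[v_0,v_2,v_3,v_4] = [v_2,v_3,v_4] − [v_0,v_3,v_4] + [v_0,v_2,v_4] − [v_0,v_2,v_3].
The 10×5 boundary matrix has rank 4 and Smith normal form diag(1,1,1,1).

From H_k ≅ ker(∂_k) / im(∂_{k+1}) we obtain:

  H_0: rank C_0 − rank ∂_1 = 5 − 4 = 1, and the invariant factors of ∂_1 are all 1, so H_0 = Z.
  H_1: rank ker ∂_1 − rank ∂_2 = (10 − 4) − 6 = 0, and the invariant factors of ∂_2 are all 1, so H_1 = 0.
  H_2: rank ker ∂_2 − rank ∂_3 = (10 − 6) − 4 = 0, and the invariant factors of ∂_3 are all 1, so H_2 = 0.
  H_3: rank ker ∂_3 − rank ∂_4 = (5 − 4) − 0 = 1, and there is no ∂_4, so H_3 = Z.

Hence the Betti numbers are b_0 = 1, b_1 = 0, b_2 = 0, b_3 = 1.

b_0 = 1, b_1 = 0, b_2 = 0, b_3 = 1.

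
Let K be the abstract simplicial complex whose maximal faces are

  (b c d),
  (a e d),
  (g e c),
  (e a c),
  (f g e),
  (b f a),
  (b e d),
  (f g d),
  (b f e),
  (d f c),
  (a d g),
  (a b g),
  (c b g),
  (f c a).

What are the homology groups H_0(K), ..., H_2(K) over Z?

We work with the vertex ordering a < b < c < d < e < f < g. The simplices of K, each written with vertices in increasing order, are:

  0-simplices (7): a, b, c, d, e, f, g
  1-simplices (21): ab, ac, ad, ae, af, ag, bc, bd, be, bf, bg, cd, ce, cf, cg, de, df, dg, ef, eg, fg
  2-simplices (14): abf, abg, ace, acf, ade, adg, bcd, bcg, bde, bef, cdf, ceg, dfg, efg

so the chain groups are C_0 ≅ Z^7, C_1 ≅ Z^21, C_2 ≅ Z^14.

The boundary map ∂_1: C_1 → C_0 maps an edge to its endpoints' difference, ∂[p,q] = q − p. For instance
  ∂ce = e − c.
The resulting 7×21 matrix has rank 6, and its Smith normal form has invariant factors (1,1,1,1,1,1).

The boundary map ∂_2: C_2 → C_1 sends each 2-simplex [p,q,r] to [q,r] − [p,r] + [p,q]. For instance
  ∂bde = de − be + bd,
  ∂adg = dg − ag + ad.
This gives a 21×14 integer matrix of rank 13; reducing to Smith normal form yields diagonal entries (1,1,1,1,1,1,1,1,1,1,1,1,1).

Computing H_k = (kernel of ∂_k) / (image of ∂_{k+1}):

  H_0: rank C_0 − rank ∂_1 = 7 − 6 = 1, and the invariant factors of ∂_1 are all 1, so H_0 ≅ Z.
  H_1: rank ker ∂_1 − rank ∂_2 = (21 − 6) − 13 = 2, and the invariant factors of ∂_2 are all 1, so H_1 ≅ Z^2.
  H_2: rank ker ∂_2 − rank ∂_3 = (14 − 13) − 0 = 1, and there is no ∂_3, so H_2 ≅ Z.

H_0 ≅ Z,  H_1 ≅ Z^2,  H_2 ≅ Z.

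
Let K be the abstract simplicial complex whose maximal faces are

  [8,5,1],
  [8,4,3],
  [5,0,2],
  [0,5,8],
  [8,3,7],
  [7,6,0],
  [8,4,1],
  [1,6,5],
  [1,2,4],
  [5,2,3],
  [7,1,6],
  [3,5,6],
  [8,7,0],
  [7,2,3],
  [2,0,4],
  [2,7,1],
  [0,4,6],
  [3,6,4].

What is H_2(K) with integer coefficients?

We work with the vertex ordering 0 < 1 < 2 < 3 < 4 < 5 < 6 < 7 < 8. The simplices of K, each written with vertices in increasing order, are:

  0-simplices (9): [0], [1], [2], [3], [4], [5], [6], [7], [8]
  1-simplices (27): (27 of them)
  2-simplices (18): [0,2,4], [0,2,5], [0,4,6], [0,5,8], [0,6,7], [0,7,8], [1,2,4], [1,2,7], [1,4,8], [1,5,6], [1,5,8], [1,6,7], [2,3,5], [2,3,7], [3,4,6], [3,4,8], [3,5,6], [3,7,8]

giving chain groups C_0 ≅ Z^9, C_1 ≅ Z^27, C_2 ≅ Z^18.

Boundary ∂_1: C_1 → C_0 sends each edge [p,q] (with p < q) to q − p.
As a 9×27 matrix over Z this has rank 8, with invariant factors (1,1,1,1,1,1,1,1).

Boundary ∂_2: C_2 → C_1 acts by ∂[p,q,r] = [q,r] − [p,r] + [p,q]. For instance
  ∂[1,2,7] = [2,7] − [1,7] + [1,2],
  ∂[3,7,8] = [7,8] − [3,8] + [3,7].
This gives a 27×18 integer matrix of rank 17; reducing to Smith normal form yields diagonal entries (1,1,1,1,1,1,1,1,1,1,1,1,1,1,1,1,1).

Computing H_k = (kernel of ∂_k) / (image of ∂_{k+1}):

  H_2: rank ker ∂_2 − rank ∂_3 = (18 − 17) − 0 = 1, and there is no ∂_3, so H_2 = Z.

H_2 = Z.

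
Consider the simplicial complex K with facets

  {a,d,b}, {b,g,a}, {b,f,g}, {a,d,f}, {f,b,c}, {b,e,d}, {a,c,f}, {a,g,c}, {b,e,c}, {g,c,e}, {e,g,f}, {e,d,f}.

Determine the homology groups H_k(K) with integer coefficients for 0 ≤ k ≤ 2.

Take the total order a < b < c < d < e < f < g on the vertex set. Then K (dimension 2) consists of the simplices:

  0-simplices (7): a, b, c, d, e, f, g
  1-simplices (18): ab, ac, ad, af, ag, bc, bd, be, bf, bg, ce, cf, cg, de, df, ef, eg, fg
  2-simplices (12): abd, abg, acf, acg, adf, bce, bcf, bde, bfg, ceg, def, efg

so the chain groups are C_0 ≅ Z^7, C_1 ≅ Z^18, C_2 ≅ Z^12.

Boundary ∂_1: C_1 → C_0 sends each edge [p,q] (with p < q) to q − p.
The resulting 7×18 matrix has rank 6, and its Smith normal form has invariant factors (1,1,1,1,1,1).

Boundary ∂_2: C_2 → C_1 maps a triangle to the signed sum of its edges. For instance
  ∂abd = bd − ad + ab,
  ∂adf = df − af + ad.
The 18×12 boundary matrix has rank 12 and Smith normal form diag(1,1,1,1,1,1,1,1,1,1,1,2).

Now H_k = ker ∂_k / im ∂_{k+1}, so:

  H_0: rank C_0 − rank ∂_1 = 7 − 6 = 1, and the invariant factors of ∂_1 are all 1, so H_0 ≅ Z.
  H_1: rank ker ∂_1 − rank ∂_2 = (18 − 6) − 12 = 0, and ∂_2 has invariant factor 2 > 1, so H_1 ≅ Z/2Z.
  H_2: rank ker ∂_2 − rank ∂_3 = (12 − 12) − 0 = 0, and there is no ∂_3, so H_2 ≅ 0.

As a check, the Euler characteristic is 7 − 18 + 12 = 1, which agrees with 1 − 0 + 0 = 1.

H_0 ≅ Z,  H_1 ≅ Z/2Z,  H_2 = 0.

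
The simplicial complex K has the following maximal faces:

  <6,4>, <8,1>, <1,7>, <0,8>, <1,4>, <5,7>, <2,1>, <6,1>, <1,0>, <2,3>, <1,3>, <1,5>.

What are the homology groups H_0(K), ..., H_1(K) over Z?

H_0 = Z,  H_1 = Z^4.

Order the vertices as 0 < 1 < 2 < 3 < 4 < 5 < 6 < 7 < 8. Listing each simplex with vertices in this order, K has dimension 1 with simplices:

  0-simplices (9): [0], [1], [2], [3], [4], [5], [6], [7], [8]
  1-simplices (12): [0,1], [0,8], [1,2], [1,3], [1,4], [1,5], [1,6], [1,7], [1,8], [2,3], [4,6], [5,7]

Hence C_0 ≅ Z^9, C_1 ≅ Z^12.

The boundary map ∂_1: C_1 → C_0 sends each edge [p,q] (with p < q) to q − p. For instance
  ∂[1,7] = [7] − [1].
The resulting 9×12 matrix has rank 8, and its Smith normal form has invariant factors (1,1,1,1,1,1,1,1).

Computing H_k = (kernel of ∂_k) / (image of ∂_{k+1}):

  H_0: rank C_0 − rank ∂_1 = 9 − 8 = 1, and the invariant factors of ∂_1 are all 1, so H_0 = Z.
  H_1: rank ker ∂_1 − rank ∂_2 = (12 − 8) − 0 = 4, and there is no ∂_2, so H_1 = Z^4.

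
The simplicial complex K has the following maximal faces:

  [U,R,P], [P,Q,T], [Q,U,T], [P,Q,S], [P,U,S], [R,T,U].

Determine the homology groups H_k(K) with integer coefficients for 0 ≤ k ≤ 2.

H_0 = Z,  H_1 = Z,  H_2 = 0.

Fix the vertex order P < Q < R < S < T < U and write every simplex with vertices in increasing order. Then dim K = 2 and the simplices of K are:

  0-simplices (6): P, Q, R, S, T, U
  1-simplices (12): PQ, PR, PS, PT, PU, QS, QT, QU, RT, RU, SU, TU
  2-simplices (6): PQS, PQT, PRU, PSU, QTU, RTU

giving chain groups C_0 ≅ Z^6, C_1 ≅ Z^12, C_2 ≅ Z^6.

The boundary map ∂_1: C_1 → C_0 maps an edge to its endpoints' difference, ∂[p,q] = q − p.
The 6×12 boundary matrix has rank 5 and Smith normal form diag(1,1,1,1,1).

The boundary map ∂_2: C_2 → C_1 maps a triangle to the signed sum of its edges. For instance
  ∂PSU = SU − PU + PS,
  ∂PRU = RU − PU + PR.
This gives a 12×6 integer matrix of rank 6; reducing to Smith normal form yields diagonal entries (1,1,1,1,1,1).

Computing H_k = (kernel of ∂_k) / (image of ∂_{k+1}):

  H_0: rank C_0 − rank ∂_1 = 6 − 5 = 1, and the invariant factors of ∂_1 are all 1, so H_0 ≅ Z.
  H_1: rank ker ∂_1 − rank ∂_2 = (12 − 5) − 6 = 1, and the invariant factors of ∂_2 are all 1, so H_1 ≅ Z.
  H_2: rank ker ∂_2 − rank ∂_3 = (6 − 6) − 0 = 0, and there is no ∂_3, so H_2 ≅ 0.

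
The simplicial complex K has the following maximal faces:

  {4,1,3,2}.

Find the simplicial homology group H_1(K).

Order the vertices as 1 < 2 < 3 < 4. Listing each simplex with vertices in this order, K has dimension 3 with simplices:

  0-simplices (4): [1], [2], [3], [4]
  1-simplices (6): [1,2], [1,3], [1,4], [2,3], [2,4], [3,4]
  2-simplices (4): [1,2,3], [1,2,4], [1,3,4], [2,3,4]
  3-simplices (1): [1,2,3,4]

giving chain groups C_0 ≅ Z^4, C_1 ≅ Z^6, C_2 ≅ Z^4, C_3 ≅ Z^1.

The boundary map ∂_1: C_1 → C_0 sends each edge [p,q] (with p < q) to q − p. For instance
  ∂[1,4] = [4] − [1].
The 4×6 boundary matrix has rank 3 and Smith normal form diag(1,1,1).

∂_2: C_2 → C_1 maps a triangle to the signed sum of its edges. For instance
  ∂[1,2,3] = [2,3] − [1,3] + [1,2],
  ∂[1,3,4] = [3,4] − [1,4] + [1,3].
As a 6×4 matrix over Z this has rank 3, with invariant factors (1,1,1).

The boundary map ∂_3: C_3 → C_2 sends each 3-simplex σ to the alternating sum Σ_i (−1)^i (σ with its i-th vertex removed). For instance
  ∂[1,2,3,4] = [2,3,4] − [1,3,4] + [1,2,4] − [1,2,3].
The 4×1 boundary matrix has rank 1 and Smith normal form diag(1).

Now H_k = ker ∂_k / im ∂_{k+1}, so:

  H_1: rank ker ∂_1 − rank ∂_2 = (6 − 3) − 3 = 0, and the invariant factors of ∂_2 are all 1, so H_1 ≅ 0.

(K is a triangulation of the 3-simplex.)

H_1 ≅ 0.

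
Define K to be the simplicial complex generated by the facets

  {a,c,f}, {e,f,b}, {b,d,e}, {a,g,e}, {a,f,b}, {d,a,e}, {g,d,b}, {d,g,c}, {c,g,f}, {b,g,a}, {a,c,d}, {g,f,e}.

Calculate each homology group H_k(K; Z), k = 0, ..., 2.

K has 7 vertices, 18 edges, 12 triangles.
rank ∂_0 = 0, rank ∂_1 = 6 ⇒ b_0 = 7 − 0 − 6 = 1; all invariant factors of ∂_1 are 1 so no torsion. So H_0 ≅ Z.
rank ∂_1 = 6, rank ∂_2 = 12 ⇒ b_1 = 18 − 6 − 12 = 0; ∂_2 has invariant factor(s) [2] giving torsion. So H_1 ≅ Z_2.
rank ∂_2 = 12, rank ∂_3 = 0 ⇒ b_2 = 12 − 12 − 0 = 0. So H_2 ≅ 0.

H_0 ≅ Z,  H_1 ≅ Z_2,  H_2 = 0.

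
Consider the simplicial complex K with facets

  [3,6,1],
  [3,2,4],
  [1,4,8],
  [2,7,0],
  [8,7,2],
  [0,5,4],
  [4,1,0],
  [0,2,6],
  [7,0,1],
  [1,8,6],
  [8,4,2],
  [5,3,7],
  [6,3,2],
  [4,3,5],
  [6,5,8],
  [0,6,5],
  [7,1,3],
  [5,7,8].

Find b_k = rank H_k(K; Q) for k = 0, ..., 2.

b_0 = 1, b_1 = 2, b_2 = 1.

K has 9 vertices, 27 edges, 18 triangles.
rank ∂_0 = 0, rank ∂_1 = 8 ⇒ b_0 = 9 − 0 − 8 = 1; all invariant factors of ∂_1 are 1 so no torsion. So H_0 ≅ Z.
rank ∂_1 = 8, rank ∂_2 = 17 ⇒ b_1 = 27 − 8 − 17 = 2; all invariant factors of ∂_2 are 1 so no torsion. So H_1 ≅ Z^2.
rank ∂_2 = 17, rank ∂_3 = 0 ⇒ b_2 = 18 − 17 − 0 = 1. So H_2 ≅ Z.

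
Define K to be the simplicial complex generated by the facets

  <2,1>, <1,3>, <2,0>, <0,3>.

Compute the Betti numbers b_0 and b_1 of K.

Order the vertices as 0 < 1 < 2 < 3. Listing each simplex with vertices in this order, K has dimension 1 with simplices:

  0-simplices (4): [0], [1], [2], [3]
  1-simplices (4): [0,2], [0,3], [1,2], [1,3]

giving chain groups C_0 ≅ Z^4, C_1 ≅ Z^4.

Boundary ∂_1: C_1 → C_0 maps an edge to its endpoints' difference, ∂[p,q] = q − p. For instance
  ∂[1,3] = [3] − [1].
The resulting 4×4 matrix has rank 3, and its Smith normal form has invariant factors (1,1,1).

Now H_k = ker ∂_k / im ∂_{k+1}, so:

  H_0: rank C_0 − rank ∂_1 = 4 − 3 = 1, and the invariant factors of ∂_1 are all 1, so H_0 = Z.
  H_1: rank ker ∂_1 − rank ∂_2 = (4 − 3) − 0 = 1, and there is no ∂_2, so H_1 = Z.

Hence the Betti numbers are b_0 = 1, b_1 = 1.

b_0 = 1, b_1 = 1.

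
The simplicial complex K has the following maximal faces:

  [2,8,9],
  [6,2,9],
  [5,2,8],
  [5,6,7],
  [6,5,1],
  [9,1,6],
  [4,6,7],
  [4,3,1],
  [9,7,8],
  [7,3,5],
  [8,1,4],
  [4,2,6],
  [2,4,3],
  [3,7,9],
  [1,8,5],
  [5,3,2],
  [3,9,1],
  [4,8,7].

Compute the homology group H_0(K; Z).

H_0 = Z.

Take the total order 1 < 2 < 3 < 4 < 5 < 6 < 7 < 8 < 9 on the vertex set. Then K (dimension 2) consists of the simplices:

  0-simplices (9): [1], [2], [3], [4], [5], [6], [7], [8], [9]
  1-simplices (27): (27 of them)
  2-simplices (18): [1,3,4], [1,3,9], [1,4,8], [1,5,6], [1,5,8], [1,6,9], [2,3,4], [2,3,5], [2,4,6], [2,5,8], [2,6,9], [2,8,9], [3,5,7], [3,7,9], [4,6,7], [4,7,8], [5,6,7], [7,8,9]

Hence C_0 ≅ Z^9, C_1 ≅ Z^27, C_2 ≅ Z^18.

∂_1: C_1 → C_0 is given by ∂[p,q] = [q] − [p].
The resulting 9×27 matrix has rank 8, and its Smith normal form has invariant factors (1,1,1,1,1,1,1,1).

∂_2: C_2 → C_1 acts by ∂[p,q,r] = [q,r] − [p,r] + [p,q]. For instance
  ∂[3,7,9] = [7,9] − [3,9] + [3,7],
  ∂[2,4,6] = [4,6] − [2,6] + [2,4].
The 27×18 boundary matrix has rank 17 and Smith normal form diag(1,1,1,1,1,1,1,1,1,1,1,1,1,1,1,1,1).

Now H_k = ker ∂_k / im ∂_{k+1}, so:

  H_0: rank C_0 − rank ∂_1 = 9 − 8 = 1, and the invariant factors of ∂_1 are all 1, so H_0 = Z.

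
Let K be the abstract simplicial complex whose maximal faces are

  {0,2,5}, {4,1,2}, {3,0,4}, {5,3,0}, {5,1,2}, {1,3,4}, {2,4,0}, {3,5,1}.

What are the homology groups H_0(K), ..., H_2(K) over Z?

We work with the vertex ordering 0 < 1 < 2 < 3 < 4 < 5. The simplices of K, each written with vertices in increasing order, are:

  0-simplices (6): [0], [1], [2], [3], [4], [5]
  1-simplices (12): [0,2], [0,3], [0,4], [0,5], [1,2], [1,3], [1,4], [1,5], [2,4], [2,5], [3,4], [3,5]
  2-simplices (8): [0,2,4], [0,2,5], [0,3,4], [0,3,5], [1,2,4], [1,2,5], [1,3,4], [1,3,5]

so the chain groups are C_0 ≅ Z^6, C_1 ≅ Z^12, C_2 ≅ Z^8.

Boundary ∂_1: C_1 → C_0 maps an edge to its endpoints' difference, ∂[p,q] = q − p. For instance
  ∂[3,5] = [5] − [3].
The resulting 6×12 matrix has rank 5, and its Smith normal form has invariant factors (1,1,1,1,1).

Boundary ∂_2: C_2 → C_1 sends each 2-simplex [p,q,r] to [q,r] − [p,r] + [p,q]. For instance
  ∂[0,2,5] = [2,5] − [0,5] + [0,2],
  ∂[1,3,4] = [3,4] − [1,4] + [1,3].
The 12×8 boundary matrix has rank 7 and Smith normal form diag(1,1,1,1,1,1,1).

Reading off H_k = ker ∂_k / im ∂_{k+1}:

  H_0: rank C_0 − rank ∂_1 = 6 − 5 = 1, and the invariant factors of ∂_1 are all 1, so H_0 = Z.
  H_1: rank ker ∂_1 − rank ∂_2 = (12 − 5) − 7 = 0, and the invariant factors of ∂_2 are all 1, so H_1 = 0.
  H_2: rank ker ∂_2 − rank ∂_3 = (8 − 7) − 0 = 1, and there is no ∂_3, so H_2 = Z.

H_0 = Z,  H_1 = 0,  H_2 = Z.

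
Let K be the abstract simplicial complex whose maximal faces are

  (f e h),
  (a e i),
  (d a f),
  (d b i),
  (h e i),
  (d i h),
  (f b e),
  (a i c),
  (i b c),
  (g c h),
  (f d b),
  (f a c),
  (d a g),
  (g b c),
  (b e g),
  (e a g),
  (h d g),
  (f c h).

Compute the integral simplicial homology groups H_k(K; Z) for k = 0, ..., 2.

H_0 = Z,  H_1 = Z^2,  H_2 = Z.

Order the vertices as a < b < c < d < e < f < g < h < i. Listing each simplex with vertices in this order, K has dimension 2 with simplices:

  0-simplices (9): a, b, c, d, e, f, g, h, i
  1-simplices (27): ac, ad, ae, af, ag, ai, bc, bd, be, bf, bg, bi, cf, cg, ch, ci, df, dg, dh, di, ef, eg, eh, ei, fh, gh, hi
  2-simplices (18): acf, aci, adf, adg, aeg, aei, bcg, bci, bdf, bdi, bef, beg, cfh, cgh, dgh, dhi, efh, ehi

so the chain groups are C_0 ≅ Z^9, C_1 ≅ Z^27, C_2 ≅ Z^18.

The boundary map ∂_1: C_1 → C_0 is given by ∂[p,q] = [q] − [p]. For instance
  ∂ei = i − e.
The 9×27 boundary matrix has rank 8 and Smith normal form diag(1,1,1,1,1,1,1,1).

∂_2: C_2 → C_1 maps a triangle to the signed sum of its edges. For instance
  ∂aci = ci − ai + ac,
  ∂bdi = di − bi + bd.
This gives a 27×18 integer matrix of rank 17; reducing to Smith normal form yields diagonal entries (1,1,1,1,1,1,1,1,1,1,1,1,1,1,1,1,1).

Reading off H_k = ker ∂_k / im ∂_{k+1}:

  H_0: rank C_0 − rank ∂_1 = 9 − 8 = 1, and the invariant factors of ∂_1 are all 1, so H_0 ≅ Z.
  H_1: rank ker ∂_1 − rank ∂_2 = (27 − 8) − 17 = 2, and the invariant factors of ∂_2 are all 1, so H_1 ≅ Z^2.
  H_2: rank ker ∂_2 − rank ∂_3 = (18 − 17) − 0 = 1, and there is no ∂_3, so H_2 ≅ Z.

As a check, the Euler characteristic is 9 − 27 + 18 = 0, which agrees with 1 − 2 + 1 = 0.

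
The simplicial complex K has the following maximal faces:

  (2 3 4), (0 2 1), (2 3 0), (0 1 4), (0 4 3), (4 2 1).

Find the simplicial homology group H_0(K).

H_0 ≅ Z.

Take the total order 0 < 1 < 2 < 3 < 4 on the vertex set. Then K (dimension 2) consists of the simplices:

  0-simplices (5): [0], [1], [2], [3], [4]
  1-simplices (9): [0,1], [0,2], [0,3], [0,4], [1,2], [1,4], [2,3], [2,4], [3,4]
  2-simplices (6): [0,1,2], [0,1,4], [0,2,3], [0,3,4], [1,2,4], [2,3,4]

Hence C_0 ≅ Z^5, C_1 ≅ Z^9, C_2 ≅ Z^6.

∂_1: C_1 → C_0 is given by ∂[p,q] = [q] − [p]. For instance
  ∂[2,3] = [3] − [2].
This gives a 5×9 integer matrix of rank 4; reducing to Smith normal form yields diagonal entries (1,1,1,1).

Boundary ∂_2: C_2 → C_1 acts by ∂[p,q,r] = [q,r] − [p,r] + [p,q]. For instance
  ∂[0,1,4] = [1,4] − [0,4] + [0,1],
  ∂[0,2,3] = [2,3] − [0,3] + [0,2].
This gives a 9×6 integer matrix of rank 5; reducing to Smith normal form yields diagonal entries (1,1,1,1,1).

Computing H_k = (kernel of ∂_k) / (image of ∂_{k+1}):

  H_0: rank C_0 − rank ∂_1 = 5 − 4 = 1, and the invariant factors of ∂_1 are all 1, so H_0 ≅ Z.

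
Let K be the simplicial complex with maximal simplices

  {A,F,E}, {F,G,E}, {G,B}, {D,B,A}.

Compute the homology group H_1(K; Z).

H_1 ≅ Z.

Order the vertices as A < B < D < E < F < G. Listing each simplex with vertices in this order, K has dimension 2 with simplices:

  0-simplices (6): A, B, D, E, F, G
  1-simplices (9): AB, AD, AE, AF, BD, BG, EF, EG, FG
  2-simplices (3): ABD, AEF, EFG

giving chain groups C_0 ≅ Z^6, C_1 ≅ Z^9, C_2 ≅ Z^3.

∂_1: C_1 → C_0 sends each edge [p,q] (with p < q) to q − p.
This gives a 6×9 integer matrix of rank 5; reducing to Smith normal form yields diagonal entries (1,1,1,1,1).

The boundary map ∂_2: C_2 → C_1 acts by ∂[p,q,r] = [q,r] − [p,r] + [p,q]. For instance
  ∂AEF = EF − AF + AE,
  ∂ABD = BD − AD + AB.
The resulting 9×3 matrix has rank 3, and its Smith normal form has invariant factors (1,1,1).

Computing H_k = (kernel of ∂_k) / (image of ∂_{k+1}):

  H_1: rank ker ∂_1 − rank ∂_2 = (9 − 5) − 3 = 1, and the invariant factors of ∂_2 are all 1, so H_1 ≅ Z.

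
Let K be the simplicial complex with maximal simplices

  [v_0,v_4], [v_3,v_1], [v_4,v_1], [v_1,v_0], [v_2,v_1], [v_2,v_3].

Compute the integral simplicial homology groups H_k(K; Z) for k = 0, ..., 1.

H_0 ≅ Z,  H_1 ≅ Z^2.

Fix the vertex order v_0 < v_1 < v_2 < v_3 < v_4 and write every simplex with vertices in increasing order. Then dim K = 1 and the simplices of K are:

  0-simplices (5): [v_0], [v_1], [v_2], [v_3], [v_4]
  1-simplices (6): [v_0,v_1], [v_0,v_4], [v_1,v_2], [v_1,v_3], [v_1,v_4], [v_2,v_3]

Hence C_0 ≅ Z^5, C_1 ≅ Z^6.

∂_1: C_1 → C_0 maps an edge to its endpoints' difference, ∂[p,q] = q − p.
The 5×6 boundary matrix has rank 4 and Smith normal form diag(1,1,1,1).

Computing H_k = (kernel of ∂_k) / (image of ∂_{k+1}):

  H_0: rank C_0 − rank ∂_1 = 5 − 4 = 1, and the invariant factors of ∂_1 are all 1, so H_0 ≅ Z.
  H_1: rank ker ∂_1 − rank ∂_2 = (6 − 4) − 0 = 2, and there is no ∂_2, so H_1 ≅ Z^2.

As a check, the Euler characteristic is 5 − 6 = -1, which agrees with 1 − 2 = -1.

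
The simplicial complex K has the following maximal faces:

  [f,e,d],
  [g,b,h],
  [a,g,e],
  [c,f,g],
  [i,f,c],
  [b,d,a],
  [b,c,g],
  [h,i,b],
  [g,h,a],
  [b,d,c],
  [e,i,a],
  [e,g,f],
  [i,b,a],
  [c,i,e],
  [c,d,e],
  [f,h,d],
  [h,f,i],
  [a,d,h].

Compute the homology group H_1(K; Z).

H_1 ≅ Z ⊕ Z/2.

K has 9 vertices, 27 edges, 18 triangles.
rank ∂_1 = 8, rank ∂_2 = 18 ⇒ b_1 = 27 − 8 − 18 = 1; ∂_2 has invariant factor(s) [2] giving torsion. So H_1 ≅ Z ⊕ Z/2.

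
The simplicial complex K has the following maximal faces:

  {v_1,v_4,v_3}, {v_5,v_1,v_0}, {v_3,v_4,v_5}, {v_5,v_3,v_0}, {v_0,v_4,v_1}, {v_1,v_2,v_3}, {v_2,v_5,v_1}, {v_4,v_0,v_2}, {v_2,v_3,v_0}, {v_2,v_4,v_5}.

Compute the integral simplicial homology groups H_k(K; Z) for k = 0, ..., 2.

Take the total order v_0 < v_1 < v_2 < v_3 < v_4 < v_5 on the vertex set. Then K (dimension 2) consists of the simplices:

  0-simplices (6): [v_0], [v_1], [v_2], [v_3], [v_4], [v_5]
  1-simplices (15): (15 of them)
  2-simplices (10): [v_0,v_1,v_4], [v_0,v_1,v_5], [v_0,v_2,v_3], [v_0,v_2,v_4], [v_0,v_3,v_5], [v_1,v_2,v_3], [v_1,v_2,v_5], [v_1,v_3,v_4], [v_2,v_4,v_5], [v_3,v_4,v_5]

giving chain groups C_0 ≅ Z^6, C_1 ≅ Z^15, C_2 ≅ Z^10.

The boundary map ∂_1: C_1 → C_0 maps an edge to its endpoints' difference, ∂[p,q] = q − p.
As a 6×15 matrix over Z this has rank 5, with invariant factors (1,1,1,1,1).

∂_2: C_2 → C_1 sends each 2-simplex [p,q,r] to [q,r] − [p,r] + [p,q]. For instance
  ∂[v_0,v_1,v_4] = [v_1,v_4] − [v_0,v_4] + [v_0,v_1],
  ∂[v_0,v_2,v_4] = [v_2,v_4] − [v_0,v_4] + [v_0,v_2].
As a 15×10 matrix over Z this has rank 10, with invariant factors (1,1,1,1,1,1,1,1,1,2).

Now H_k = ker ∂_k / im ∂_{k+1}, so:

  H_0: rank C_0 − rank ∂_1 = 6 − 5 = 1, and the invariant factors of ∂_1 are all 1, so H_0 ≅ Z.
  H_1: rank ker ∂_1 − rank ∂_2 = (15 − 5) − 10 = 0, and ∂_2 has invariant factor 2 > 1, so H_1 ≅ Z/2Z.
  H_2: rank ker ∂_2 − rank ∂_3 = (10 − 10) − 0 = 0, and there is no ∂_3, so H_2 ≅ 0.

As a check, the Euler characteristic is 6 − 15 + 10 = 1, which agrees with 1 − 0 + 0 = 1.
(K is a triangulation of the real projective plane RP^2.)

H_0 ≅ Z,  H_1 ≅ Z/2Z,  H_2 = 0.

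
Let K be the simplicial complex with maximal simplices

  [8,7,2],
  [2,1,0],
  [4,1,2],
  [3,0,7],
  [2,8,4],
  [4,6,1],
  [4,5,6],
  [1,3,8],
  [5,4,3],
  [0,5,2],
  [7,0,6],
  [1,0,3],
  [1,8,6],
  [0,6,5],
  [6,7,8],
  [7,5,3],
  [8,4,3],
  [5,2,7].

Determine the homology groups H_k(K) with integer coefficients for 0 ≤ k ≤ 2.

Take the total order 0 < 1 < 2 < 3 < 4 < 5 < 6 < 7 < 8 on the vertex set. Then K (dimension 2) consists of the simplices:

  0-simplices (9): [0], [1], [2], [3], [4], [5], [6], [7], [8]
  1-simplices (27): (27 of them)
  2-simplices (18): [0,1,2], [0,1,3], [0,2,5], [0,3,7], [0,5,6], [0,6,7], [1,2,4], [1,3,8], [1,4,6], [1,6,8], [2,4,8], [2,5,7], [2,7,8], [3,4,5], [3,4,8], [3,5,7], [4,5,6], [6,7,8]

so the chain groups are C_0 ≅ Z^9, C_1 ≅ Z^27, C_2 ≅ Z^18.

Boundary ∂_1: C_1 → C_0 maps an edge to its endpoints' difference, ∂[p,q] = q − p.
As a 9×27 matrix over Z this has rank 8, with invariant factors (1,1,1,1,1,1,1,1).

The boundary map ∂_2: C_2 → C_1 acts by ∂[p,q,r] = [q,r] − [p,r] + [p,q]. For instance
  ∂[3,4,8] = [4,8] − [3,8] + [3,4],
  ∂[3,4,5] = [4,5] − [3,5] + [3,4].
This gives a 27×18 integer matrix of rank 18; reducing to Smith normal form yields diagonal entries (1,1,1,1,1,1,1,1,1,1,1,1,1,1,1,1,1,2).

Reading off H_k = ker ∂_k / im ∂_{k+1}:

  H_0: rank C_0 − rank ∂_1 = 9 − 8 = 1, and the invariant factors of ∂_1 are all 1, so H_0 = Z.
  H_1: rank ker ∂_1 − rank ∂_2 = (27 − 8) − 18 = 1, and ∂_2 has invariant factor 2 > 1, so H_1 = Z × Z/2.
  H_2: rank ker ∂_2 − rank ∂_3 = (18 − 18) − 0 = 0, and there is no ∂_3, so H_2 = 0.

(K is a triangulation of the Klein bottle.)

H_0 = Z,  H_1 = Z × Z/2,  H_2 = 0.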